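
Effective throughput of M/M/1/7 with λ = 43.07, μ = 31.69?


ρ = 1.3591; P_K = (1−ρ)ρ^7/(1−ρ^8) = 0.289050
λ_eff = λ(1 − P_K) = 43.07·(1 − 0.289050) = 43.07·0.710950 = 30.6206 /hr

Final: 30.6206 /hr


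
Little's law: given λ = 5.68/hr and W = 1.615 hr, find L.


L = λW = 5.68·1.615 = 9.1732

Final: 9.1732


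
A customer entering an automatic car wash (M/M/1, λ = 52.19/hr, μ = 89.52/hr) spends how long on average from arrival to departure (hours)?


W = 1/(μ−λ) = 1/(89.52 − 52.19) = 1/37.33 = 0.02679 hr

Final: 0.02679 hr


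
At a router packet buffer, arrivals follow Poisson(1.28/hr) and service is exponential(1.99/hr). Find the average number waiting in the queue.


ρ = 1.28/1.99 = 0.6432
Lq = ρ²/(1−ρ) = 0.4137/0.3568 = 1.1596

Final: 1.1596


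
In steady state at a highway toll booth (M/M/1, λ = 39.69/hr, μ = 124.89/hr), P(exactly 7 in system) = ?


ρ = 39.69/124.89 = 0.3178
P_n = (1−ρ)·ρ^n = (1 − 0.3178)·0.3178^7 = 0.6822·0.0003274 = 0.0002234

Final: 0.0002234


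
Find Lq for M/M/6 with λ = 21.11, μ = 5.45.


a = λ/μ = 3.8734; ρ = a/6 = 0.6456
P₀ = 0.019253
Lq = P₀·a^c·ρ / (c!·(1−ρ)²) = 0.019253·3377.15028·0.6456/(720·0.12562)
= 0.46408

Final: 0.46408


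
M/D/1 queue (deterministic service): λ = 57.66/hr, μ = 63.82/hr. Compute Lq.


ρ = 57.66/63.82 = 0.9035
M/D/1: Lq = ρ²/(2(1−ρ)) = 0.8163/(2·0.09652) = 4.22846

Final: 4.22846


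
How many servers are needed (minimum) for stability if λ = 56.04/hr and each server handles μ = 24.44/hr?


Stability requires cμ > λ ⇔ c > λ/μ.
λ/μ = 56.04/24.44 = 2.2930
Minimum integer c = ⌊2.2930⌋ + 1 = 3
Check: 3·24.44 = 73.32 > 56.04, while 2·24.44 = 48.88 ≤ 56.04

Final: 3 servers


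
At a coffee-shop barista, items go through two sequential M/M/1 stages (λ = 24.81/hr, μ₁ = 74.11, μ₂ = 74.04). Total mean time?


Each node sees arrival rate λ = 24.81/hr (tandem ⇒ throughput preserved).
W₁ = 1/(μ₁−λ) = 1/(74.11−24.81) = 0.02028 hr
W₂ = 1/(μ₂−λ) = 1/(74.04−24.81) = 0.02031 hr
W_total = W₁ + W₂ = 0.02028 + 0.02031 = 0.04060 hr

Final: 0.04060 hr


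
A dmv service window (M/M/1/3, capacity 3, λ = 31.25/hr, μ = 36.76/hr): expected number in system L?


ρ = 31.25/36.76 = 0.8501
L = ρ[1 − (K+1)ρ^K + Kρ^(K+1)] / [(1−ρ)(1−ρ^(K+1))]
Numerator: 0.8501·(1 − 4·0.614361 + 3·0.522274) = 0.092983
Denominator: (0.1499)·(0.477726) = 0.071607
L = 0.092983/0.071607 = 1.2985

Final: 1.2985


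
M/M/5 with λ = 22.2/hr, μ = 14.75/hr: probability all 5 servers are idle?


a = λ/μ = 22.2/14.75 = 1.5051; ρ = a/c = 0.3010
Σ_{k=0}^{4} a^k/k! (terms k=0..4) = 1.00000 + 1.50508 + 1.13264 + 0.56824 + 0.21381 = 4.41978
Tail: a^5/(5!(1−ρ)) = 7.72333/(120·0.6990) = 0.09208
P₀ = 1/(4.41978 + 0.09208) = 1/4.51186 = 0.221638

Final: 0.221638


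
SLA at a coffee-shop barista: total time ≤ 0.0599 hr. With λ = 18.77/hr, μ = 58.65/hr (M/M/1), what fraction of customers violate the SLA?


W ~ Exponential(μ−λ) for M/M/1.
μ − λ = 58.65 − 18.77 = 39.8800
P(W > t) = e^{−(μ−λ)t} = e^{−2.3888} = 0.091739

Final: 0.091739


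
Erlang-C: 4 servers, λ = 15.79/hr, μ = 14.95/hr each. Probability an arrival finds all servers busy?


a = λ/μ = 1.0562; ρ = a/4 = 0.2640
P₀ = 0.347129 (from M/M/c formula)
C(c,a) = [a^c/(c!(1−ρ))]·P₀ = [1.24441/(24·0.7360)]·0.347129
= 0.07045·0.347129 = 0.024456

Final: 0.024456


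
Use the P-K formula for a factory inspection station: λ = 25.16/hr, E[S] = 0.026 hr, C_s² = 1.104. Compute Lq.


ρ = λ·E[S] = 25.16·0.026 = 0.6542
Lq = ρ²(1+C_s²)/(2(1−ρ)) = 0.4279·(1+1.104)/(2·0.3458)
= 0.4279·2.1040/0.6917 = 1.30169

Final: 1.30169


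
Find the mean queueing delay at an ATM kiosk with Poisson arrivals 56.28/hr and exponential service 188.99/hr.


ρ = 56.28/188.99 = 0.2978
Wq = ρ/(μ−λ) = 0.2978/(188.99 − 56.28) = 0.2978/132.71 = 0.002244 hr

Final: 0.002244 hr


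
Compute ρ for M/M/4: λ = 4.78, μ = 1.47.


ρ = λ/(cμ) = 4.78/(4·1.47) = 4.78/5.88 = 0.8129

Final: 0.8129


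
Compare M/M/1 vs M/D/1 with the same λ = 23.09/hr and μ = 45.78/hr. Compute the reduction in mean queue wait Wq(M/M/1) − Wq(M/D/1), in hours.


ρ = 23.09/45.78 = 0.5044
Wq(M/M/1) = ρ/(μ−λ) = 0.5044/22.69 = 0.02223 hr
Wq(M/D/1) = ρ/(2(μ−λ)) = 0.01111 hr
Savings = 0.02223 − 0.01111 = 0.01111 hr

Final: 0.01111 hr


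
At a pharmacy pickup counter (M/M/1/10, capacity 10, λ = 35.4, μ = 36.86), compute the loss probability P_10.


ρ = λ/μ = 35.4/36.86 = 0.9604
P_K = (1−ρ)ρ^K/(1−ρ^(K+1)) = (0.03961·0.667543)/(1 − 0.641102)
= 0.026441/0.358898 = 0.073673

Final: 0.073673


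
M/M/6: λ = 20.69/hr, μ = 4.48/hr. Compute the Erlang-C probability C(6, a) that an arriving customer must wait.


a = λ/μ = 4.6183; ρ = a/6 = 0.7697
P₀ = 0.007832 (from M/M/c formula)
C(c,a) = [a^c/(c!(1−ρ))]·P₀ = [9702.75041/(720·0.2303)]·0.007832
= 58.51955·0.007832 = 0.458323

Final: 0.458323


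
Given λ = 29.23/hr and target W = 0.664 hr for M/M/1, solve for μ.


W = 1/(μ−λ) ⇒ μ − λ = 1/W = 1/0.664 = 1.5060
μ = λ + 1/W = 29.23 + 1.5060 = 30.7360 per hr

Final: 30.7360 /hr


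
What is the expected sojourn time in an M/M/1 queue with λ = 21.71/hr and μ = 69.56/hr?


W = 1/(μ−λ) = 1/(69.56 − 21.71) = 1/47.85 = 0.02090 hr

Final: 0.02090 hr


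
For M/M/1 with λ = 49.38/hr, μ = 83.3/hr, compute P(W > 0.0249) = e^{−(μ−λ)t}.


W ~ Exponential(μ−λ) for M/M/1.
μ − λ = 83.3 − 49.38 = 33.9200
P(W > t) = e^{−(μ−λ)t} = e^{−0.8446} = 0.429726

Final: 0.429726


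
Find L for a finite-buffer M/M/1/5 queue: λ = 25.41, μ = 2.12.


ρ = 25.41/2.12 = 11.9858
L = ρ[1 − (K+1)ρ^K + Kρ^(K+1)] / [(1−ρ)(1−ρ^(K+1))]
Numerator: 11.9858·(1 − 6·247368.286417 + 5·2964918.942381) = 159895852.873795
Denominator: (-10.9858)·(-2964917.942381) = 32572140.980216
L = 159895852.873795/32572140.980216 = 4.9090

Final: 4.9090


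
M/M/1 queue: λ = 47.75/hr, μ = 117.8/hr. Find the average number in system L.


ρ = λ/μ = 47.75/117.8 = 0.4053
L = ρ/(1−ρ) = 0.4053/(1 − 0.4053) = 0.4053/0.5947 = 0.6817

Final: 0.6817


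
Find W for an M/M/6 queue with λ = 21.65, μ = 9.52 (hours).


a = 2.2742; ρ = 0.3790; P₀ = 0.102553
Lq = P₀·a^c·ρ/(c!(1−ρ)²) = 0.01937
Wq = Lq/λ = 0.01937/21.65 = 0.0008946 hr
W = Wq + 1/μ = 0.0008946 + 0.10504 = 0.10594 hr

Final: 0.10594 hr


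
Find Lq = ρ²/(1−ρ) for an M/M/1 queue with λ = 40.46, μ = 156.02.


ρ = 40.46/156.02 = 0.2593
Lq = ρ²/(1−ρ) = 0.06725/0.7407 = 0.09080

Final: 0.09080


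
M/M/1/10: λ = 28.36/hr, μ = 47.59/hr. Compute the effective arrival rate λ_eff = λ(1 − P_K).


ρ = 0.5959; P_K = (1−ρ)ρ^10/(1−ρ^11) = 0.002290
λ_eff = λ(1 − P_K) = 28.36·(1 − 0.002290) = 28.36·0.997710 = 28.2951 /hr

Final: 28.2951 /hr


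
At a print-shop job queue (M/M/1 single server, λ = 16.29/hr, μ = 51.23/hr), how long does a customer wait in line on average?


ρ = 16.29/51.23 = 0.3180
Wq = ρ/(μ−λ) = 0.3180/(51.23 − 16.29) = 0.3180/34.94 = 0.009101 hr

Final: 0.009101 hr


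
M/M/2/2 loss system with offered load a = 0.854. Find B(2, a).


B(c,a) = (a^c/c!) / Σ_{k=0}^{c} a^k/k!
a^2/2! = 0.364658
Σ terms (k=0..2): 1.00000 + 0.85400 + 0.36466 = 2.218658
B = 0.364658/2.218658 = 0.164360

Final: 0.164360


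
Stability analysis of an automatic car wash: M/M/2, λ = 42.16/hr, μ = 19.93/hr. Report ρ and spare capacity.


Total capacity cμ = 2·19.93 = 39.86/hr
ρ = λ/(cμ) = 42.16/39.86 = 1.0577
Stable ⇔ ρ < 1: NO
Spare capacity = cμ − λ = 39.86 − 42.16 = -2.30/hr

Final: ρ = 1.0577; unstable; margin = -2.30/hr


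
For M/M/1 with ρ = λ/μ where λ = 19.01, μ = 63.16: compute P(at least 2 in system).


ρ = 19.01/63.16 = 0.3010
P(N ≥ n) = ρ^n = 0.3010^2 = 0.090590

Final: 0.090590


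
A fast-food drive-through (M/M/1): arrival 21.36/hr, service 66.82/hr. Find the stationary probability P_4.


ρ = 21.36/66.82 = 0.3197
P_n = (1−ρ)·ρ^n = (1 − 0.3197)·0.3197^4 = 0.6803·0.010442 = 0.007104

Final: 0.007104


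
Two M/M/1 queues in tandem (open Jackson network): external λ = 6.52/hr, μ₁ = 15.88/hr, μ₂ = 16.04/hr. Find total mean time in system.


Each node sees arrival rate λ = 6.52/hr (tandem ⇒ throughput preserved).
W₁ = 1/(μ₁−λ) = 1/(15.88−6.52) = 0.10684 hr
W₂ = 1/(μ₂−λ) = 1/(16.04−6.52) = 0.10504 hr
W_total = W₁ + W₂ = 0.10684 + 0.10504 = 0.21188 hr

Final: 0.21188 hr


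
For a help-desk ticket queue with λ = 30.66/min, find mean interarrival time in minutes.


Mean interarrival time = 1/λ = 1/30.66 minute = 0.03262 minute
In minutes: 0.03262 × 1 = 0.03262 min

Final: 0.03262 min


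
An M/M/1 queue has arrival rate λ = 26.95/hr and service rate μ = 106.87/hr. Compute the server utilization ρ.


ρ = λ/μ = 26.95/106.87 = 0.2522

Final: 0.2522


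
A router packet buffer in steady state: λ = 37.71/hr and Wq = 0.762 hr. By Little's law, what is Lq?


Lq = λWq = 37.71·0.762 = 28.7350

Final: 28.7350


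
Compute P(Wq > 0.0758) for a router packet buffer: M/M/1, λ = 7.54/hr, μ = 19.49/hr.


ρ = 7.54/19.49 = 0.3869
P(Wq > t) = ρ·e^{−(μ−λ)t} = 0.3869·e^{−0.9058}
= 0.3869·0.404214 = 0.156376

Final: 0.156376


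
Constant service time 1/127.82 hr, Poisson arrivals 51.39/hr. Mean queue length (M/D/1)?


ρ = 51.39/127.82 = 0.4020
M/D/1: Lq = ρ²/(2(1−ρ)) = 0.1616/(2·0.5980) = 0.13517

Final: 0.13517


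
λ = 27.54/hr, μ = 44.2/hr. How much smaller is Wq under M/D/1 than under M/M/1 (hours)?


ρ = 27.54/44.2 = 0.6231
Wq(M/M/1) = ρ/(μ−λ) = 0.6231/16.66 = 0.03740 hr
Wq(M/D/1) = ρ/(2(μ−λ)) = 0.01870 hr
Savings = 0.03740 − 0.01870 = 0.01870 hr

Final: 0.01870 hr


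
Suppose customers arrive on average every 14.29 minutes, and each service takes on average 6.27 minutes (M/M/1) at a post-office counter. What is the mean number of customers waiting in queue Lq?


λ = 60/14.29 = 4.1987 /hr
μ = 60/6.27 = 9.5694 /hr
ρ = λ/μ = 4.1987/9.5694 = 0.4388
Lq = ρ²/(1−ρ) = 0.1925/0.5612 = 0.3430

Final: 0.3430


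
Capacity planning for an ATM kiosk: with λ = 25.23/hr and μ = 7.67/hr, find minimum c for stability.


Stability requires cμ > λ ⇔ c > λ/μ.
λ/μ = 25.23/7.67 = 3.2894
Minimum integer c = ⌊3.2894⌋ + 1 = 4
Check: 4·7.67 = 30.68 > 25.23, while 3·7.67 = 23.01 ≤ 25.23

Final: 4 servers


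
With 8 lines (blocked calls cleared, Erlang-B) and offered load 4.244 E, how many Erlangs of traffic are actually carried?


B(8,4.244) = 0.038598 (Erlang-B)
Carried load = a(1 − B) = 4.244·(1 − 0.038598) = 4.244·0.961402 = 4.0802 E

Final: 4.0802 Erlangs


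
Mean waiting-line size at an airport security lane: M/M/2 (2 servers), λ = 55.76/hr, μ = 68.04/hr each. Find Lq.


a = λ/μ = 0.8195; ρ = a/2 = 0.4098
P₀ = 0.418682
Lq = P₀·a^c·ρ / (c!·(1−ρ)²) = 0.418682·0.67161·0.4098/(2·0.34838)
= 0.16536

Final: 0.16536


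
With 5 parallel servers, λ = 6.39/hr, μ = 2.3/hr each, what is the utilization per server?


ρ = λ/(cμ) = 6.39/(5·2.3) = 6.39/11.50 = 0.5557

Final: 0.5557


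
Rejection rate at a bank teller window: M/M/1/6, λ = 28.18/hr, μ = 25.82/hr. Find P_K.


ρ = λ/μ = 28.18/25.82 = 1.0914
P_K = (1−ρ)ρ^K/(1−ρ^(K+1)) = (-0.09140·1.690085)/(1 − 1.844562)
= -0.154477/-0.844562 = 0.182908

Final: 0.182908


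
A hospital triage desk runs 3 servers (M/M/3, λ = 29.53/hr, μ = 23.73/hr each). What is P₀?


a = λ/μ = 29.53/23.73 = 1.2444; ρ = a/c = 0.4148
Σ_{k=0}^{2} a^k/k! (terms k=0..2) = 1.00000 + 1.24442 + 0.77429 = 3.01870
Tail: a^3/(3!(1−ρ)) = 1.92707/(6·0.5852) = 0.54884
P₀ = 1/(3.01870 + 0.54884) = 1/3.56754 = 0.280305

Final: 0.280305


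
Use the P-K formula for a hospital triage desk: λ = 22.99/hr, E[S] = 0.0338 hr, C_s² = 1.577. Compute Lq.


ρ = λ·E[S] = 22.99·0.0338 = 0.7771
Lq = ρ²(1+C_s²)/(2(1−ρ)) = 0.6038·(1+1.577)/(2·0.2229)
= 0.6038·2.5770/0.4459 = 3.48989

Final: 3.48989


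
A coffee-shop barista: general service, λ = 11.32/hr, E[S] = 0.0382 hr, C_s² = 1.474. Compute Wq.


ρ = λ·E[S] = 11.32·0.0382 = 0.4324
E[S²] = E[S]²(1+C_s²) = 0.0382²·(1+1.474) = 0.003610
Wq = λ·E[S²]/(2(1−ρ)) = 11.32·0.003610/(2·0.5676) = 0.03600 hr

Final: 0.03600 hr


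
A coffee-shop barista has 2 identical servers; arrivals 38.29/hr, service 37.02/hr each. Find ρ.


ρ = λ/(cμ) = 38.29/(2·37.02) = 38.29/74.04 = 0.5172

Final: 0.5172


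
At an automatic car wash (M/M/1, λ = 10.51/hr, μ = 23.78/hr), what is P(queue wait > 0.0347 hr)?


ρ = 10.51/23.78 = 0.4420
P(Wq > t) = ρ·e^{−(μ−λ)t} = 0.4420·e^{−0.4605}
= 0.4420·0.630988 = 0.278876

Final: 0.278876


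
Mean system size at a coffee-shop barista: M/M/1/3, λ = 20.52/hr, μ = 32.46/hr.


ρ = 20.52/32.46 = 0.6322
L = ρ[1 − (K+1)ρ^K + Kρ^(K+1)] / [(1−ρ)(1−ρ^(K+1))]
Numerator: 0.6322·(1 − 4·0.252631 + 3·0.159704) = 0.296224
Denominator: (0.3678)·(0.840296) = 0.309092
L = 0.296224/0.309092 = 0.9584

Final: 0.9584


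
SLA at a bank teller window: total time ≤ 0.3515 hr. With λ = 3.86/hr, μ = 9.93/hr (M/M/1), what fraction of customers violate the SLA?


W ~ Exponential(μ−λ) for M/M/1.
μ − λ = 9.93 − 3.86 = 6.0700
P(W > t) = e^{−(μ−λ)t} = e^{−2.1336} = 0.118410

Final: 0.118410


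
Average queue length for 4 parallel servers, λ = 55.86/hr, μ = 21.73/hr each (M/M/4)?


a = λ/μ = 2.5706; ρ = a/4 = 0.6427
P₀ = 0.067578
Lq = P₀·a^c·ρ / (c!·(1−ρ)²) = 0.067578·43.66815·0.6427/(24·0.12769)
= 0.61884

Final: 0.61884


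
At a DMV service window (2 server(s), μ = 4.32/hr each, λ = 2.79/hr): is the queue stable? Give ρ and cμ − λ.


Total capacity cμ = 2·4.32 = 8.64/hr
ρ = λ/(cμ) = 2.79/8.64 = 0.3229
Stable ⇔ ρ < 1: YES
Spare capacity = cμ − λ = 8.64 − 2.79 = 5.85/hr

Final: ρ = 0.3229; stable; margin = 5.85/hr


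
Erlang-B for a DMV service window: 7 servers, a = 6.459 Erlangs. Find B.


B(c,a) = (a^c/c!) / Σ_{k=0}^{c} a^k/k!
a^7/7! = 93.052159
Σ terms (k=0..7): 1.00000 + 6.45900 + 20.85934 + 44.91016 + 72.51868 + 93.67963 + 100.84612 + 93.05216 = 433.325097
B = 93.052159/433.325097 = 0.214740

Final: 0.214740


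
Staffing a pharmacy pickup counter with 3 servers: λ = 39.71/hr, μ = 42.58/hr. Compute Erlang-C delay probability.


a = λ/μ = 0.9326; ρ = a/3 = 0.3109
P₀ = 0.390071 (from M/M/c formula)
C(c,a) = [a^c/(c!(1−ρ))]·P₀ = [0.81112/(6·0.6891)]·0.390071
= 0.19617·0.390071 = 0.076519

Final: 0.076519


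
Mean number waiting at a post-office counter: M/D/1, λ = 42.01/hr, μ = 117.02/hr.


ρ = 42.01/117.02 = 0.3590
M/D/1: Lq = ρ²/(2(1−ρ)) = 0.1289/(2·0.6410) = 0.10053

Final: 0.10053


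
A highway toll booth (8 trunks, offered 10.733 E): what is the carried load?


B(8,10.733) = 0.371348 (Erlang-B)
Carried load = a(1 − B) = 10.733·(1 − 0.371348) = 10.733·0.628652 = 6.7473 E

Final: 6.7473 Erlangs


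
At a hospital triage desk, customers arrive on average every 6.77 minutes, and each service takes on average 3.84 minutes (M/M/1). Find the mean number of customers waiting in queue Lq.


λ = 60/6.77 = 8.8626 /hr
μ = 60/3.84 = 15.6250 /hr
ρ = λ/μ = 8.8626/15.6250 = 0.5672
Lq = ρ²/(1−ρ) = 0.3217/0.4328 = 0.7434

Final: 0.7434


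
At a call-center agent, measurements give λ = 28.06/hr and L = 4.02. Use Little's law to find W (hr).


W = L/λ = 4.02/28.06 = 0.1433 hr

Final: 0.1433 hr


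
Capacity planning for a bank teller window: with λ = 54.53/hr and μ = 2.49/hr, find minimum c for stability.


Stability requires cμ > λ ⇔ c > λ/μ.
λ/μ = 54.53/2.49 = 21.8996
Minimum integer c = ⌊21.8996⌋ + 1 = 22
Check: 22·2.49 = 54.78 > 54.53, while 21·2.49 = 52.29 ≤ 54.53

Final: 22 servers


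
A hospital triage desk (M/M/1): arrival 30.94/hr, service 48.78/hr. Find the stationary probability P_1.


ρ = 30.94/48.78 = 0.6343
P_n = (1−ρ)·ρ^n = (1 − 0.6343)·0.6343^1 = 0.3657·0.634276 = 0.231970

Final: 0.231970


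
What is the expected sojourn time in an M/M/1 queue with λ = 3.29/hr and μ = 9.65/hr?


W = 1/(μ−λ) = 1/(9.65 − 3.29) = 1/6.36 = 0.1572 hr

Final: 0.1572 hr


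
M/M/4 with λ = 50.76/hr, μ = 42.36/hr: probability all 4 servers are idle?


a = λ/μ = 50.76/42.36 = 1.1983; ρ = a/c = 0.2996
Σ_{k=0}^{3} a^k/k! (terms k=0..3) = 1.00000 + 1.19830 + 0.71796 + 0.28678 = 3.20304
Tail: a^4/(4!(1−ρ)) = 2.06188/(24·0.7004) = 0.12266
P₀ = 1/(3.20304 + 0.12266) = 1/3.32570 = 0.300689

Final: 0.300689


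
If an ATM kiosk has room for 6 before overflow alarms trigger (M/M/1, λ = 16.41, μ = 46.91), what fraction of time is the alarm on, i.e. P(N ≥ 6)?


ρ = 16.41/46.91 = 0.3498
P(N ≥ n) = ρ^n = 0.3498^6 = 0.001833

Final: 0.001833


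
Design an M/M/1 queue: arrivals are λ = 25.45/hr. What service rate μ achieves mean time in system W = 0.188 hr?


W = 1/(μ−λ) ⇒ μ − λ = 1/W = 1/0.188 = 5.3191
μ = λ + 1/W = 25.45 + 5.3191 = 30.7691 per hr

Final: 30.7691 /hr


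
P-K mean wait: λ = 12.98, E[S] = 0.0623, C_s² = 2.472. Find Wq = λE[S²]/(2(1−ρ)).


ρ = λ·E[S] = 12.98·0.0623 = 0.8087
E[S²] = E[S]²(1+C_s²) = 0.0623²·(1+2.472) = 0.013476
Wq = λ·E[S²]/(2(1−ρ)) = 12.98·0.013476/(2·0.1913) = 0.45707 hr

Final: 0.45707 hr


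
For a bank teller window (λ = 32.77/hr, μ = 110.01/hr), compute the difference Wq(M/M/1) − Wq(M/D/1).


ρ = 32.77/110.01 = 0.2979
Wq(M/M/1) = ρ/(μ−λ) = 0.2979/77.24 = 0.003857 hr
Wq(M/D/1) = ρ/(2(μ−λ)) = 0.001928 hr
Savings = 0.003857 − 0.001928 = 0.001928 hr

Final: 0.001928 hr


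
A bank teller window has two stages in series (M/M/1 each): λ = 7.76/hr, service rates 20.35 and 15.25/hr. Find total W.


Each node sees arrival rate λ = 7.76/hr (tandem ⇒ throughput preserved).
W₁ = 1/(μ₁−λ) = 1/(20.35−7.76) = 0.07943 hr
W₂ = 1/(μ₂−λ) = 1/(15.25−7.76) = 0.13351 hr
W_total = W₁ + W₂ = 0.07943 + 0.13351 = 0.21294 hr

Final: 0.21294 hr


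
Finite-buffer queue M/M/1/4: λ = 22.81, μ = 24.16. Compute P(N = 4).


ρ = λ/μ = 22.81/24.16 = 0.9441
P_K = (1−ρ)ρ^K/(1−ρ^(K+1)) = (0.05588·0.794536)/(1 − 0.750139)
= 0.044397/0.249861 = 0.177685

Final: 0.177685


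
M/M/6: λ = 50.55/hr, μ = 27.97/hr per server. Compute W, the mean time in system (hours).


a = 1.8073; ρ = 0.3012; P₀ = 0.163967
Lq = P₀·a^c·ρ/(c!(1−ρ)²) = 0.004895
Wq = Lq/λ = 0.004895/50.55 = 0.00009684 hr
W = Wq + 1/μ = 0.00009684 + 0.03575 = 0.03585 hr

Final: 0.03585 hr


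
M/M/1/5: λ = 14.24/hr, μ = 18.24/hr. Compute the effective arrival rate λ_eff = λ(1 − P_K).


ρ = 0.7807; P_K = (1−ρ)ρ^5/(1−ρ^6) = 0.082216
λ_eff = λ(1 − P_K) = 14.24·(1 − 0.082216) = 14.24·0.917784 = 13.0692 /hr

Final: 13.0692 /hr


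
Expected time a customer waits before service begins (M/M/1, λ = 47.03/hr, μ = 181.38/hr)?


ρ = 47.03/181.38 = 0.2593
Wq = ρ/(μ−λ) = 0.2593/(181.38 − 47.03) = 0.2593/134.35 = 0.001930 hr

Final: 0.001930 hr


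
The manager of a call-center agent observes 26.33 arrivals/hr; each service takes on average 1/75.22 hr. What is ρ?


ρ = λ/μ = 26.33/75.22 = 0.3500

Final: 0.3500


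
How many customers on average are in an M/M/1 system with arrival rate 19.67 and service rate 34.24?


ρ = λ/μ = 19.67/34.24 = 0.5745
L = ρ/(1−ρ) = 0.5745/(1 − 0.5745) = 0.5745/0.4255 = 1.3500

Final: 1.3500


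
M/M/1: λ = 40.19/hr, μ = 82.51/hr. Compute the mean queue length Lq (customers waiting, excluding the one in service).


ρ = 40.19/82.51 = 0.4871
Lq = ρ²/(1−ρ) = 0.2373/0.5129 = 0.4626

Final: 0.4626


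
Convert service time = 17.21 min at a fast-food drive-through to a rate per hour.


μ = 1/(service time) in consistent units.
1 hour = 60 min, so μ = 60/17.21 = 3.4863 per hour

Final: 3.4863 /hr


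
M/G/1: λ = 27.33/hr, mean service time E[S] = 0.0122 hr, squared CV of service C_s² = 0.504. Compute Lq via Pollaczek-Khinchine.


ρ = λ·E[S] = 27.33·0.0122 = 0.3334
Lq = ρ²(1+C_s²)/(2(1−ρ)) = 0.1112·(1+0.504)/(2·0.6666)
= 0.1112·1.5040/1.3331 = 0.12542

Final: 0.12542


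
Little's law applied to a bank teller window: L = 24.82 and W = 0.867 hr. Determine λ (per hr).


λ = L/W = 24.82/0.867 = 28.6275 /hr

Final: 28.6275 /hr


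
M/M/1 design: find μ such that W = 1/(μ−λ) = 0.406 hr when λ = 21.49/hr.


W = 1/(μ−λ) ⇒ μ − λ = 1/W = 1/0.406 = 2.4631
μ = λ + 1/W = 21.49 + 2.4631 = 23.9531 per hr

Final: 23.9531 /hr


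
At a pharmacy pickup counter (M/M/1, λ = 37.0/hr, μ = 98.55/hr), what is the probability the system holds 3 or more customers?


ρ = 37.0/98.55 = 0.3754
P(N ≥ n) = ρ^n = 0.3754^3 = 0.052922

Final: 0.052922


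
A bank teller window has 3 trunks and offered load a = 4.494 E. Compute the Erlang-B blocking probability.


B(c,a) = (a^c/c!) / Σ_{k=0}^{c} a^k/k!
a^3/3! = 15.126831
Σ terms (k=0..3): 1.00000 + 4.49400 + 10.09802 + 15.12683 = 30.718849
B = 15.126831/30.718849 = 0.492428

Final: 0.492428


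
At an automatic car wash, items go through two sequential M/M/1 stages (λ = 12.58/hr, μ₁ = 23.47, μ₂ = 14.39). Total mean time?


Each node sees arrival rate λ = 12.58/hr (tandem ⇒ throughput preserved).
W₁ = 1/(μ₁−λ) = 1/(23.47−12.58) = 0.09183 hr
W₂ = 1/(μ₂−λ) = 1/(14.39−12.58) = 0.55249 hr
W_total = W₁ + W₂ = 0.09183 + 0.55249 = 0.64431 hr

Final: 0.64431 hr


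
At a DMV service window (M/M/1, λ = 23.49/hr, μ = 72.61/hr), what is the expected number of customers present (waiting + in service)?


ρ = λ/μ = 23.49/72.61 = 0.3235
L = ρ/(1−ρ) = 0.3235/(1 − 0.3235) = 0.3235/0.6765 = 0.4782

Final: 0.4782


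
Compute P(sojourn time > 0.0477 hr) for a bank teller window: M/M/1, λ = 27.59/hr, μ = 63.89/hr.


W ~ Exponential(μ−λ) for M/M/1.
μ − λ = 63.89 − 27.59 = 36.3000
P(W > t) = e^{−(μ−λ)t} = e^{−1.7315} = 0.177017

Final: 0.177017


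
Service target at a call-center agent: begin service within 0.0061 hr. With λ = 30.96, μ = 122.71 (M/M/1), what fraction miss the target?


ρ = 30.96/122.71 = 0.2523
P(Wq > t) = ρ·e^{−(μ−λ)t} = 0.2523·e^{−0.5597}
= 0.2523·0.571395 = 0.144164

Final: 0.144164


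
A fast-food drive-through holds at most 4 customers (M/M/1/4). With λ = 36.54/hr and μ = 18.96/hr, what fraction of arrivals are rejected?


ρ = λ/μ = 36.54/18.96 = 1.9272
P_K = (1−ρ)ρ^K/(1−ρ^(K+1)) = (-0.9272·13.794973)/(1 − 26.585881)
= -12.790908/-25.585881 = 0.499921

Final: 0.499921


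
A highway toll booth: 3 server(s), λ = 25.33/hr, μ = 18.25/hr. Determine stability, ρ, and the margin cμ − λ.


Total capacity cμ = 3·18.25 = 54.75/hr
ρ = λ/(cμ) = 25.33/54.75 = 0.4626
Stable ⇔ ρ < 1: YES
Spare capacity = cμ − λ = 54.75 − 25.33 = 29.42/hr

Final: ρ = 0.4626; stable; margin = 29.42/hr


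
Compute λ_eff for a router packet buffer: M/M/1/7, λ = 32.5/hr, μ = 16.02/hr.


ρ = 2.0287; P_K = (1−ρ)ρ^7/(1−ρ^8) = 0.508850
λ_eff = λ(1 − P_K) = 32.5·(1 − 0.508850) = 32.5·0.491150 = 15.9624 /hr

Final: 15.9624 /hr


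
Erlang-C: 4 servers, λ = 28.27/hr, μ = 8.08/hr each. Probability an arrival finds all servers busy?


a = λ/μ = 3.4988; ρ = a/4 = 0.8747
P₀ = 0.014796 (from M/M/c formula)
C(c,a) = [a^c/(c!(1−ρ))]·P₀ = [149.85036/(24·0.1253)]·0.014796
= 49.82679·0.014796 = 0.737252

Final: 0.737252


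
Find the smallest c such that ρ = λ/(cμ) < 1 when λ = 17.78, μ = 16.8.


Stability requires cμ > λ ⇔ c > λ/μ.
λ/μ = 17.78/16.8 = 1.0583
Minimum integer c = ⌊1.0583⌋ + 1 = 2
Check: 2·16.8 = 33.60 > 17.78, while 1·16.8 = 16.80 ≤ 17.78

Final: 2 servers


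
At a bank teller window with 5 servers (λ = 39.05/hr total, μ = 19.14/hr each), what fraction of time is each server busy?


ρ = λ/(cμ) = 39.05/(5·19.14) = 39.05/95.70 = 0.4080

Final: 0.4080


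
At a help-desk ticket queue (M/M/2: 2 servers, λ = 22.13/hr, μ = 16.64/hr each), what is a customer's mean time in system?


a = 1.3299; ρ = 0.6650; P₀ = 0.201227
Lq = P₀·a^c·ρ/(c!(1−ρ)²) = 1.05421
Wq = Lq/λ = 1.05421/22.13 = 0.04764 hr
W = Wq + 1/μ = 0.04764 + 0.06010 = 0.10773 hr

Final: 0.10773 hr


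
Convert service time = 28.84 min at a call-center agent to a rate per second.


μ = 1/(service time) in consistent units.
1 second = 0.0166667 min, so μ = 0.0166667/28.84 = 0.0005779 per second

Final: 0.0005779 /sec


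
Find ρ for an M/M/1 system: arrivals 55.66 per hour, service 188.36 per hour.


ρ = λ/μ = 55.66/188.36 = 0.2955

Final: 0.2955


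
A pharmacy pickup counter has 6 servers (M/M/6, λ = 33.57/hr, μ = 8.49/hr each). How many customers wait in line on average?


a = λ/μ = 3.9541; ρ = a/6 = 0.6590
P₀ = 0.017581
Lq = P₀·a^c·ρ / (c!·(1−ρ)²) = 0.017581·3821.74676·0.6590/(720·0.11627)
= 0.52890

Final: 0.52890


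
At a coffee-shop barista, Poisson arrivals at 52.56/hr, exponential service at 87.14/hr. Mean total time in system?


W = 1/(μ−λ) = 1/(87.14 − 52.56) = 1/34.58 = 0.02892 hr

Final: 0.02892 hr


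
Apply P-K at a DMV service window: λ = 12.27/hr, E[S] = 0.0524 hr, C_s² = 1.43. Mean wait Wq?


ρ = λ·E[S] = 12.27·0.0524 = 0.6429
E[S²] = E[S]²(1+C_s²) = 0.0524²·(1+1.43) = 0.006672
Wq = λ·E[S²]/(2(1−ρ)) = 12.27·0.006672/(2·0.3571) = 0.11464 hr

Final: 0.11464 hr


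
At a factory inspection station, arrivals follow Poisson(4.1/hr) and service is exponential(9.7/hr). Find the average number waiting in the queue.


ρ = 4.1/9.7 = 0.4227
Lq = ρ²/(1−ρ) = 0.1787/0.5773 = 0.3095

Final: 0.3095


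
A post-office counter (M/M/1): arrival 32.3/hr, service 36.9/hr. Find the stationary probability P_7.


ρ = 32.3/36.9 = 0.8753
P_n = (1−ρ)·ρ^n = (1 − 0.8753)·0.8753^7 = 0.1247·0.393761 = 0.049087

Final: 0.049087


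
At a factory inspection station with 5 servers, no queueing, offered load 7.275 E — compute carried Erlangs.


B(5,7.275) = 0.440580 (Erlang-B)
Carried load = a(1 − B) = 7.275·(1 − 0.440580) = 7.275·0.559420 = 4.0698 E

Final: 4.0698 Erlangs


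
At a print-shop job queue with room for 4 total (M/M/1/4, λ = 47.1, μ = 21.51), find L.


ρ = 47.1/21.51 = 2.1897
L = ρ[1 − (K+1)ρ^K + Kρ^(K+1)] / [(1−ρ)(1−ρ^(K+1))]
Numerator: 2.1897·(1 − 5·22.989101 + 4·50.338757) = 191.398813
Denominator: (-1.1897)·(-49.338757) = 58.697293
L = 191.398813/58.697293 = 3.2608

Final: 3.2608


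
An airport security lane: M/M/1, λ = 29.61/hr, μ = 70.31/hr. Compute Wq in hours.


ρ = 29.61/70.31 = 0.4211
Wq = ρ/(μ−λ) = 0.4211/(70.31 − 29.61) = 0.4211/40.70 = 0.01035 hr

Final: 0.01035 hr


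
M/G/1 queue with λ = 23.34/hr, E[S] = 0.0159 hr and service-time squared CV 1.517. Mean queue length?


ρ = λ·E[S] = 23.34·0.0159 = 0.3711
Lq = ρ²(1+C_s²)/(2(1−ρ)) = 0.1377·(1+1.517)/(2·0.6289)
= 0.1377·2.5170/1.2578 = 0.27560

Final: 0.27560


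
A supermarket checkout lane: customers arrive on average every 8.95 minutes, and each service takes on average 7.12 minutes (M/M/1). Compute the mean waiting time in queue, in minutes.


λ = 60/8.95 = 6.7039 /hr
μ = 60/7.12 = 8.4270 /hr
ρ = λ/μ = 6.7039/8.4270 = 0.7955
Wq = ρ/(μ−λ) = 0.7955/(8.4270−6.7039) = 0.46170 hr
In minutes: 0.46170·60 = 27.702 min

Final: 27.702 min


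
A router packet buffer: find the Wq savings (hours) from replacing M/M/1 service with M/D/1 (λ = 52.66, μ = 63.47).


ρ = 52.66/63.47 = 0.8297
Wq(M/M/1) = ρ/(μ−λ) = 0.8297/10.81 = 0.07675 hr
Wq(M/D/1) = ρ/(2(μ−λ)) = 0.03838 hr
Savings = 0.07675 − 0.03838 = 0.03838 hr

Final: 0.03838 hr


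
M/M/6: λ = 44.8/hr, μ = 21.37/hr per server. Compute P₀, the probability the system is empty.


a = λ/μ = 44.8/21.37 = 2.0964; ρ = a/c = 0.3494
Σ_{k=0}^{5} a^k/k! (terms k=0..5) = 1.00000 + 2.09640 + 2.19744 + 1.53557 + 0.80479 + 0.33743 = 7.97163
Tail: a^6/(6!(1−ρ)) = 84.88695/(720·0.6506) = 0.18121
P₀ = 1/(7.97163 + 0.18121) = 1/8.15284 = 0.122657

Final: 0.122657


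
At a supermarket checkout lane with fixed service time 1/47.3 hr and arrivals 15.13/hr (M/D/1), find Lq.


ρ = 15.13/47.3 = 0.3199
M/D/1: Lq = ρ²/(2(1−ρ)) = 0.1023/(2·0.6801) = 0.07522

Final: 0.07522


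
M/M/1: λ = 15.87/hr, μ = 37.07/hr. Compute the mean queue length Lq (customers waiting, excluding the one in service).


ρ = 15.87/37.07 = 0.4281
Lq = ρ²/(1−ρ) = 0.1833/0.5719 = 0.3205

Final: 0.3205


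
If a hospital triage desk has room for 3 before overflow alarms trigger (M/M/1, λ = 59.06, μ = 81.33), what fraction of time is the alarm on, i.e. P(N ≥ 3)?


ρ = 59.06/81.33 = 0.7262
P(N ≥ n) = ρ^n = 0.7262^3 = 0.382938

Final: 0.382938


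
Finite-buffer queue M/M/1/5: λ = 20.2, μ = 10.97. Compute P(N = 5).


ρ = λ/μ = 20.2/10.97 = 1.8414
P_K = (1−ρ)ρ^K/(1−ρ^(K+1)) = (-0.8414·21.170139)/(1 − 38.982389)
= -17.812250/-37.982389 = 0.468961

Final: 0.468961


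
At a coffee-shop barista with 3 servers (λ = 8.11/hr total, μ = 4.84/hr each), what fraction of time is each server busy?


ρ = λ/(cμ) = 8.11/(3·4.84) = 8.11/14.52 = 0.5585

Final: 0.5585


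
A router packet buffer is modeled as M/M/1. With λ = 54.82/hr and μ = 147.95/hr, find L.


ρ = λ/μ = 54.82/147.95 = 0.3705
L = ρ/(1−ρ) = 0.3705/(1 − 0.3705) = 0.3705/0.6295 = 0.5886

Final: 0.5886


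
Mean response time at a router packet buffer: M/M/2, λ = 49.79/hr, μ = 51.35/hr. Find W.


a = 0.9696; ρ = 0.4848; P₀ = 0.346974
Lq = P₀·a^c·ρ/(c!(1−ρ)²) = 0.29792
Wq = Lq/λ = 0.29792/49.79 = 0.005984 hr
W = Wq + 1/μ = 0.005984 + 0.01947 = 0.02546 hr

Final: 0.02546 hr


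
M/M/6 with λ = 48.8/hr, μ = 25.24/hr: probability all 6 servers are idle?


a = λ/μ = 48.8/25.24 = 1.9334; ρ = a/c = 0.3222
Σ_{k=0}^{5} a^k/k! (terms k=0..5) = 1.00000 + 1.93344 + 1.86909 + 1.20459 + 0.58225 + 0.22515 = 6.81453
Tail: a^6/(6!(1−ρ)) = 52.23755/(720·0.6778) = 0.10705
P₀ = 1/(6.81453 + 0.10705) = 1/6.92157 = 0.144476

Final: 0.144476


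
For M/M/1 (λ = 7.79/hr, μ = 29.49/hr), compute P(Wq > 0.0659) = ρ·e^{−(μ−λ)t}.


ρ = 7.79/29.49 = 0.2642
P(Wq > t) = ρ·e^{−(μ−λ)t} = 0.2642·e^{−1.4300}
= 0.2642·0.239302 = 0.063213

Final: 0.063213


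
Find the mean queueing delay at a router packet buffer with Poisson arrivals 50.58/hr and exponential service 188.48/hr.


ρ = 50.58/188.48 = 0.2684
Wq = ρ/(μ−λ) = 0.2684/(188.48 − 50.58) = 0.2684/137.90 = 0.001946 hr

Final: 0.001946 hr


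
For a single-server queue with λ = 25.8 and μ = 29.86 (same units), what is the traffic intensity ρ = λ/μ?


ρ = λ/μ = 25.8/29.86 = 0.8640

Final: 0.8640


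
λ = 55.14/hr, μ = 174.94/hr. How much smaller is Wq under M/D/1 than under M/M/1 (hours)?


ρ = 55.14/174.94 = 0.3152
Wq(M/M/1) = ρ/(μ−λ) = 0.3152/119.80 = 0.002631 hr
Wq(M/D/1) = ρ/(2(μ−λ)) = 0.001315 hr
Savings = 0.002631 − 0.001315 = 0.001315 hr

Final: 0.001315 hr


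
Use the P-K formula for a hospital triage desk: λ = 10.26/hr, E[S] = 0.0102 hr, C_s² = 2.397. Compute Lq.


ρ = λ·E[S] = 10.26·0.0102 = 0.1047
Lq = ρ²(1+C_s²)/(2(1−ρ)) = 0.01095·(1+2.397)/(2·0.8953)
= 0.01095·3.3970/1.7907 = 0.02078

Final: 0.02078


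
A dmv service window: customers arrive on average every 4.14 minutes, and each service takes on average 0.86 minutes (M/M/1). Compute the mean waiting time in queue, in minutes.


λ = 60/4.14 = 14.4928 /hr
μ = 60/0.86 = 69.7674 /hr
ρ = λ/μ = 14.4928/69.7674 = 0.2077
Wq = ρ/(μ−λ) = 0.2077/(69.7674−14.4928) = 0.003758 hr
In minutes: 0.003758·60 = 0.2255 min

Final: 0.2255 min


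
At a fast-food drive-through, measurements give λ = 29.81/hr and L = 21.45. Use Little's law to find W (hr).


W = L/λ = 21.45/29.81 = 0.7196 hr

Final: 0.7196 hr


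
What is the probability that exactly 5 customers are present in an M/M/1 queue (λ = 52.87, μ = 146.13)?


ρ = 52.87/146.13 = 0.3618
P_n = (1−ρ)·ρ^n = (1 − 0.3618)·0.3618^5 = 0.6382·0.006199 = 0.003956

Final: 0.003956


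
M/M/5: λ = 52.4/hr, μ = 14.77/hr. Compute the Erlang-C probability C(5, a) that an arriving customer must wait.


a = λ/μ = 3.5477; ρ = a/5 = 0.7095
P₀ = 0.024385 (from M/M/c formula)
C(c,a) = [a^c/(c!(1−ρ))]·P₀ = [562.02283/(120·0.2905)]·0.024385
= 16.12486·0.024385 = 0.393206

Final: 0.393206


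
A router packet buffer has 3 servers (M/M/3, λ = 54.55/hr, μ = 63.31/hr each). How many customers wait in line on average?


a = λ/μ = 0.8616; ρ = a/3 = 0.2872
P₀ = 0.419743
Lq = P₀·a^c·ρ / (c!·(1−ρ)²) = 0.419743·0.63969·0.2872/(6·0.50807)
= 0.02530

Final: 0.02530


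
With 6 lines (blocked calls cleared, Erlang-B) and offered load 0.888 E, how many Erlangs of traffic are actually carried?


B(6,0.888) = 0.0002802 (Erlang-B)
Carried load = a(1 − B) = 0.888·(1 − 0.0002802) = 0.888·0.999720 = 0.8878 E

Final: 0.8878 Erlangs


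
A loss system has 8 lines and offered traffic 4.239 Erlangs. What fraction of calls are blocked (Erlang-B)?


B(c,a) = (a^c/c!) / Σ_{k=0}^{c} a^k/k!
a^8/8! = 2.585752
Σ terms (k=0..8): 1.00000 + 4.23900 + 8.98456 + 12.69518 + 13.45372 + 11.40606 + 8.05838 + 4.87993 + 2.58575 = 67.302595
B = 2.585752/67.302595 = 0.038420

Final: 0.038420


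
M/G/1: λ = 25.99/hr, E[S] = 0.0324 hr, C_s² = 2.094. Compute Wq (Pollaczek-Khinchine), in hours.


ρ = λ·E[S] = 25.99·0.0324 = 0.8421
E[S²] = E[S]²(1+C_s²) = 0.0324²·(1+2.094) = 0.003248
Wq = λ·E[S²]/(2(1−ρ)) = 25.99·0.003248/(2·0.1579) = 0.26726 hr

Final: 0.26726 hr


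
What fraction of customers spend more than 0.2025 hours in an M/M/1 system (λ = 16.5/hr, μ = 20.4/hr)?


W ~ Exponential(μ−λ) for M/M/1.
μ − λ = 20.4 − 16.5 = 3.9000
P(W > t) = e^{−(μ−λ)t} = e^{−0.7897} = 0.453958

Final: 0.453958


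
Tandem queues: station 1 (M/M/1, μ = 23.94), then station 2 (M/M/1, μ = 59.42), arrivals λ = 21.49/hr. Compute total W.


Each node sees arrival rate λ = 21.49/hr (tandem ⇒ throughput preserved).
W₁ = 1/(μ₁−λ) = 1/(23.94−21.49) = 0.40816 hr
W₂ = 1/(μ₂−λ) = 1/(59.42−21.49) = 0.02636 hr
W_total = W₁ + W₂ = 0.40816 + 0.02636 = 0.43453 hr

Final: 0.43453 hr


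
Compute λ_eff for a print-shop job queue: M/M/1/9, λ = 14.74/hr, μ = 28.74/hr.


ρ = 0.5129; P_K = (1−ρ)ρ^9/(1−ρ^10) = 0.001198
λ_eff = λ(1 − P_K) = 14.74·(1 − 0.001198) = 14.74·0.998802 = 14.7223 /hr

Final: 14.7223 /hr


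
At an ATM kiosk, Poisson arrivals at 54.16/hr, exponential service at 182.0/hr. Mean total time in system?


W = 1/(μ−λ) = 1/(182.0 − 54.16) = 1/127.84 = 0.007822 hr

Final: 0.007822 hr


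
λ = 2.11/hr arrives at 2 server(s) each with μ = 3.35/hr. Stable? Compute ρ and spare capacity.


Total capacity cμ = 2·3.35 = 6.70/hr
ρ = λ/(cμ) = 2.11/6.70 = 0.3149
Stable ⇔ ρ < 1: YES
Spare capacity = cμ − λ = 6.70 − 2.11 = 4.59/hr

Final: ρ = 0.3149; stable; margin = 4.59/hr


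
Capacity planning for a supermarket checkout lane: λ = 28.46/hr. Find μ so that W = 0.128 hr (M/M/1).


W = 1/(μ−λ) ⇒ μ − λ = 1/W = 1/0.128 = 7.8125
μ = λ + 1/W = 28.46 + 7.8125 = 36.2725 per hr

Final: 36.2725 /hr


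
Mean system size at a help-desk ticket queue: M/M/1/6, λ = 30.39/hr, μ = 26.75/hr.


ρ = 30.39/26.75 = 1.1361
L = ρ[1 − (K+1)ρ^K + Kρ^(K+1)] / [(1−ρ)(1−ρ^(K+1))]
Numerator: 1.1361·(1 − 7·2.150015 + 6·2.442578) = 0.687736
Denominator: (-0.1361)·(-1.442578) = 0.196298
L = 0.687736/0.196298 = 3.5035

Final: 3.5035


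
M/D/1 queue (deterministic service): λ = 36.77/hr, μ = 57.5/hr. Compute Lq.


ρ = 36.77/57.5 = 0.6395
M/D/1: Lq = ρ²/(2(1−ρ)) = 0.4089/(2·0.3605) = 0.56714

Final: 0.56714


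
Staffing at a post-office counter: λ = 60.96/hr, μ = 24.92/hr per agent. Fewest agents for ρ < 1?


Stability requires cμ > λ ⇔ c > λ/μ.
λ/μ = 60.96/24.92 = 2.4462
Minimum integer c = ⌊2.4462⌋ + 1 = 3
Check: 3·24.92 = 74.76 > 60.96, while 2·24.92 = 49.84 ≤ 60.96

Final: 3 servers


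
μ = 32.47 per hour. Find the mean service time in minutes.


Mean service time = 1/μ = 1/32.47 hour = 0.03080 hour
In minutes: 0.03080 × 60 = 1.8479 min

Final: 1.8479 min


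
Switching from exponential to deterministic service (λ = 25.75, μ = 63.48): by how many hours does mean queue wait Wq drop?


ρ = 25.75/63.48 = 0.4056
Wq(M/M/1) = ρ/(μ−λ) = 0.4056/37.73 = 0.01075 hr
Wq(M/D/1) = ρ/(2(μ−λ)) = 0.005376 hr
Savings = 0.01075 − 0.005376 = 0.005376 hr

Final: 0.005376 hr


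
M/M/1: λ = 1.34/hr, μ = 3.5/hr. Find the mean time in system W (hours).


W = 1/(μ−λ) = 1/(3.5 − 1.34) = 1/2.16 = 0.4630 hr

Final: 0.4630 hr


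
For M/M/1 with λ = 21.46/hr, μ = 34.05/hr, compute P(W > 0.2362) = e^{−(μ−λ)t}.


W ~ Exponential(μ−λ) for M/M/1.
μ − λ = 34.05 − 21.46 = 12.5900
P(W > t) = e^{−(μ−λ)t} = e^{−2.9738} = 0.051111

Final: 0.051111


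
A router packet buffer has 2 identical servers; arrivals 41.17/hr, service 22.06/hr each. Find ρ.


ρ = λ/(cμ) = 41.17/(2·22.06) = 41.17/44.12 = 0.9331

Final: 0.9331


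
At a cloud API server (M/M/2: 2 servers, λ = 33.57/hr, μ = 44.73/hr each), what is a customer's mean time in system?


a = 0.7505; ρ = 0.3753; P₀ = 0.454279
Lq = P₀·a^c·ρ/(c!(1−ρ)²) = 0.12300
Wq = Lq/λ = 0.12300/33.57 = 0.003664 hr
W = Wq + 1/μ = 0.003664 + 0.02236 = 0.02602 hr

Final: 0.02602 hr


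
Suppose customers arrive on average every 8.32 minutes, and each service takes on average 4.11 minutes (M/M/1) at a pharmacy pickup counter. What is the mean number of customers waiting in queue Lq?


λ = 60/8.32 = 7.2115 /hr
μ = 60/4.11 = 14.5985 /hr
ρ = λ/μ = 7.2115/14.5985 = 0.4940
Lq = ρ²/(1−ρ) = 0.2440/0.5060 = 0.4823

Final: 0.4823


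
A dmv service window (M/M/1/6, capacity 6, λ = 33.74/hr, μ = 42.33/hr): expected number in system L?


ρ = 33.74/42.33 = 0.7971
L = ρ[1 − (K+1)ρ^K + Kρ^(K+1)] / [(1−ρ)(1−ρ^(K+1))]
Numerator: 0.7971·(1 − 7·0.256437 + 6·0.204398) = 0.343801
Denominator: (0.2029)·(0.795602) = 0.161451
L = 0.343801/0.161451 = 2.1294

Final: 2.1294


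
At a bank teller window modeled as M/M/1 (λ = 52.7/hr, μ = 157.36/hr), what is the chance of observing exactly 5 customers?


ρ = 52.7/157.36 = 0.3349
P_n = (1−ρ)·ρ^n = (1 − 0.3349)·0.3349^5 = 0.6651·0.004213 = 0.002802

Final: 0.002802


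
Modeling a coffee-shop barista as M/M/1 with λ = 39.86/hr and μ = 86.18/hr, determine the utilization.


ρ = λ/μ = 39.86/86.18 = 0.4625

Final: 0.4625


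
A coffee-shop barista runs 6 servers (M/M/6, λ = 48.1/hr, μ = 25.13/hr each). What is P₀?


a = λ/μ = 48.1/25.13 = 1.9140; ρ = a/c = 0.3190
Σ_{k=0}^{5} a^k/k! (terms k=0..5) = 1.00000 + 1.91405 + 1.83179 + 1.16871 + 0.55924 + 0.21408 = 6.68787
Tail: a^6/(6!(1−ρ)) = 49.17173/(720·0.6810) = 0.10029
P₀ = 1/(6.68787 + 0.10029) = 1/6.78815 = 0.147315

Final: 0.147315


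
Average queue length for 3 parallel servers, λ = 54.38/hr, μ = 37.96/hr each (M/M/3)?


a = λ/μ = 1.4326; ρ = a/3 = 0.4775
P₀ = 0.227454
Lq = P₀·a^c·ρ / (c!·(1−ρ)²) = 0.227454·2.93994·0.4775/(6·0.27299)
= 0.19495

Final: 0.19495
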